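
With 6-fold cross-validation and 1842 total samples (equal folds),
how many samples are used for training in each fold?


Each validation fold has 1842/6 = 307 samples. Training set = 1842 - 307 = 1535.

1535


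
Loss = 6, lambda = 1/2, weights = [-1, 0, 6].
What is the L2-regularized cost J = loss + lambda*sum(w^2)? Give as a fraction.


L2 sq norm = sum(w^2) = 37. J = 6 + 1/2 * 37 = 49/2.

49/2


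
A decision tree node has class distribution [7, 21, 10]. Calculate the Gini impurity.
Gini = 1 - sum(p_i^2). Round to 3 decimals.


Total = 38. Proportions: 7/38, 21/38, 10/38. sum(p_i^2) = 0.4086. Gini = 1 - 0.4086 = 0.5914, which rounds to 0.591.

0.591


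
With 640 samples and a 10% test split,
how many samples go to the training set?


Test set = 640 * 10% = 64. Training set = 640 - 64 = 576.

576


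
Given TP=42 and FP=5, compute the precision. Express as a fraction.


Precision = TP / (TP + FP) = 42 / 47 = 42/47.

42/47


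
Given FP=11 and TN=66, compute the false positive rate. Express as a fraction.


FPR = FP / (FP + TN) = 11 / 77 = 1/7.

1/7


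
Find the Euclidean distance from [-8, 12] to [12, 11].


d = sqrt(sum of squared differences). (-8-12)^2=400, (12-11)^2=1. Sum = 401.

sqrt(401)


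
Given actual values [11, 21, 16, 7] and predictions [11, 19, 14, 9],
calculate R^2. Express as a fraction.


Mean(y) = 55/4. SS_res = 12. SS_tot = 443/4. R^2 = 1 - 12/(443/4) = 395/443.

395/443


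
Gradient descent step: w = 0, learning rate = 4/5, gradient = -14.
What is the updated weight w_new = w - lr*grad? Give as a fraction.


w_new = 0 - 4/5 * -14 = 0 - -56/5 = 56/5.

56/5


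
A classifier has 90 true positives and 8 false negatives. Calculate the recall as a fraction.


Recall = TP / (TP + FN) = 90 / 98 = 45/49.

45/49


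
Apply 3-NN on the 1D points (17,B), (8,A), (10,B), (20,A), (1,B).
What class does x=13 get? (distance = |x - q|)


Distances: |17-13|=4, |8-13|=5, |10-13|=3, |20-13|=7, |1-13|=12. 3 nearest: (10,B), (17,B), (8,A). Counts: {'B': 2, 'A': 1}. Majority class: B.

B


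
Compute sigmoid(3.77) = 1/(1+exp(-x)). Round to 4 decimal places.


sigma(3.77) = 1/(1+e^(-3.77)) = 1/(1+0.023052) = 1/1.023052 = 0.9775.

0.9775


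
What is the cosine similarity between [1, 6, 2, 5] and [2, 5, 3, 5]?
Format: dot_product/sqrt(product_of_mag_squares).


dot = 63. |a|^2 = 66, |b|^2 = 63. cos = 63/sqrt(4158).

63/sqrt(4158)


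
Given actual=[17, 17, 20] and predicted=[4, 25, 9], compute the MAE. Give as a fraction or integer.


MAE = (1/3) * (|17-4|=13 + |17-25|=8 + |20-9|=11). Sum = 32. MAE = 32/3.

32/3


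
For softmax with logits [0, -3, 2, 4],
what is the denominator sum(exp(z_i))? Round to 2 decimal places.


Denom = e^0=1.0000 + e^-3=0.0498 + e^2=7.3891 + e^4=54.5982. Sum = 63.0371, which rounds to 63.04.

63.04


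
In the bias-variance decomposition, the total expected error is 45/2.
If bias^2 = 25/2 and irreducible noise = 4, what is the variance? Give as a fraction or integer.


Total error = bias^2 + variance + irreducible noise. So variance = 45/2 - 25/2 - 4 = 6.

6


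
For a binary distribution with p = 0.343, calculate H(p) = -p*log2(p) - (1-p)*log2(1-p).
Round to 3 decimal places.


H = -0.343*log2(0.343) - 0.657*log2(0.657) = 0.928.

0.928


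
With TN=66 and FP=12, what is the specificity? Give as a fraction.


Specificity = TN / (TN + FP) = 66 / 78 = 11/13.

11/13


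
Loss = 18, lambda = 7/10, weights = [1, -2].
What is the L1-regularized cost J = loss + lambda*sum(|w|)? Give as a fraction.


L1 norm = sum(|w|) = 3. J = 18 + 7/10 * 3 = 201/10.

201/10


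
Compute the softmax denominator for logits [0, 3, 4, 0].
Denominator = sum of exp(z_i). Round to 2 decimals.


Denom = e^0=1.0000 + e^3=20.0855 + e^4=54.5982 + e^0=1.0000. Sum = 76.6837, which rounds to 76.68.

76.68


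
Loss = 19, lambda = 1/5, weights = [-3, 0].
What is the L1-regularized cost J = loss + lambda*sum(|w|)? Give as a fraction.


L1 norm = sum(|w|) = 3. J = 19 + 1/5 * 3 = 98/5.

98/5


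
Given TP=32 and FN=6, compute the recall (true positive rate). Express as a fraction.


Recall = TP / (TP + FN) = 32 / 38 = 16/19.

16/19


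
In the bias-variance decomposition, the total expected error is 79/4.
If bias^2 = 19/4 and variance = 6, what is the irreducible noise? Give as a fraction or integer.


Total error = bias^2 + variance + irreducible noise. So irreducible noise = 79/4 - 19/4 - 6 = 9.

9


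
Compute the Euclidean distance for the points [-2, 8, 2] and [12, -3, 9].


d = sqrt(sum of squared differences). (-2-12)^2=196, (8--3)^2=121, (2-9)^2=49. Sum = 366.

sqrt(366)


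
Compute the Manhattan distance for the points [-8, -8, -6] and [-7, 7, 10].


d = sum of absolute differences: |-8--7|=1 + |-8-7|=15 + |-6-10|=16 = 32.

32


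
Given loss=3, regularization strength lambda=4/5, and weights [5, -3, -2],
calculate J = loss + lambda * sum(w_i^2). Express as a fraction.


L2 sq norm = sum(w^2) = 38. J = 3 + 4/5 * 38 = 167/5.

167/5


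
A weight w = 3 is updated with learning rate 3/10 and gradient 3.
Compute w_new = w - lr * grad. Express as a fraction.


w_new = 3 - 3/10 * 3 = 3 - 9/10 = 21/10.

21/10


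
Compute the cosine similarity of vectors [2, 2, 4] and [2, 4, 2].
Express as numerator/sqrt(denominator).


dot = 20. |a|^2 = 24, |b|^2 = 24. cos = 20/sqrt(576).

20/sqrt(576)


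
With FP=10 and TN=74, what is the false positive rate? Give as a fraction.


FPR = FP / (FP + TN) = 10 / 84 = 5/42.

5/42


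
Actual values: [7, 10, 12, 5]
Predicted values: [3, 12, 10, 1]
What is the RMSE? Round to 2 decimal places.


MSE = 10.0000. RMSE = sqrt(10.0000) = 3.16.

3.16


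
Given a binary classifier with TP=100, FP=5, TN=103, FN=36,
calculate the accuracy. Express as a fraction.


Accuracy = (TP + TN) / (TP + TN + FP + FN) = (100 + 103) / 244 = 203/244.

203/244


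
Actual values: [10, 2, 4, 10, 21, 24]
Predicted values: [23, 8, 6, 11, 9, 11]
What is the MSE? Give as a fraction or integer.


MSE = (1/6) * ((10-23)^2=169 + (2-8)^2=36 + (4-6)^2=4 + (10-11)^2=1 + (21-9)^2=144 + (24-11)^2=169). Sum = 523. MSE = 523/6.

523/6


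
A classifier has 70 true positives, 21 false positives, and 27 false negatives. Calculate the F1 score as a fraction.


Precision = 70/91 = 10/13. Recall = 70/97 = 70/97. F1 = 2*P*R/(P+R) = 35/47.

35/47


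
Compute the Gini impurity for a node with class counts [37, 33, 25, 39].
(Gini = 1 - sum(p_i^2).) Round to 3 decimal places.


Total = 134. Proportions: 37/134, 33/134, 25/134, 39/134. sum(p_i^2) = 0.2564. Gini = 1 - 0.2564 = 0.7436, which rounds to 0.744.

0.744


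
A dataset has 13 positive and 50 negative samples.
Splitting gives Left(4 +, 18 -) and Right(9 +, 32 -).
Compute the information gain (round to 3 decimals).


H(parent) = 0.7344. H(left) = 0.6840, H(right) = 0.7593. Weighted = (22/63)*0.6840 + (41/63)*0.7593 = 0.7330. IG = 0.7344 - 0.7330 = 0.0014, which rounds to 0.001.

0.001


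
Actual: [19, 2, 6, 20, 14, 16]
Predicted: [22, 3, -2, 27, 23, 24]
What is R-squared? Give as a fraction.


Mean(y) = 77/6. SS_res = 268. SS_tot = 1589/6. R^2 = 1 - 268/(1589/6) = -19/1589.

-19/1589


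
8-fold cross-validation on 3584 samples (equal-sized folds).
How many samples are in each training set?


Each validation fold has 3584/8 = 448 samples. Training set = 3584 - 448 = 3136.

3136


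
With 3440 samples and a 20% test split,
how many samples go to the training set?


Test set = 3440 * 20% = 688. Training set = 3440 - 688 = 2752.

2752


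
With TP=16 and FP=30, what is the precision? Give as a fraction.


Precision = TP / (TP + FP) = 16 / 46 = 8/23.

8/23


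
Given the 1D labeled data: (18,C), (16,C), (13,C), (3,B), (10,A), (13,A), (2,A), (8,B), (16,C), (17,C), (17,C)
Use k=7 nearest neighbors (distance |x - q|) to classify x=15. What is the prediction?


Distances: |18-15|=3, |16-15|=1, |13-15|=2, |3-15|=12, |10-15|=5, |13-15|=2, |2-15|=13, |8-15|=7, |16-15|=1, |17-15|=2, |17-15|=2. 7 nearest: (16,C), (16,C), (13,A), (13,C), (17,C), (17,C), (18,C). Counts: {'C': 6, 'A': 1}. Majority class: C.

C


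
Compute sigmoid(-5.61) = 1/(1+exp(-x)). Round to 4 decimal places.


sigma(-5.61) = 1/(1+e^(5.61)) = 1/(1+273.144238) = 1/274.144238 = 0.0036.

0.0036


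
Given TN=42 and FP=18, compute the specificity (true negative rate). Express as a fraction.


Specificity = TN / (TN + FP) = 42 / 60 = 7/10.

7/10


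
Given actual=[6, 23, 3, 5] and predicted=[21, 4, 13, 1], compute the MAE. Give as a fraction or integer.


MAE = (1/4) * (|6-21|=15 + |23-4|=19 + |3-13|=10 + |5-1|=4). Sum = 48. MAE = 12.

12


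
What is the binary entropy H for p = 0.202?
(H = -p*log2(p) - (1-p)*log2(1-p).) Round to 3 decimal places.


H = -0.202*log2(0.202) - 0.798*log2(0.798) = 0.726.

0.726


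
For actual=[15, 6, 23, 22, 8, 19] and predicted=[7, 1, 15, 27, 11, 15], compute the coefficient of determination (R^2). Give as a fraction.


Mean(y) = 31/2. SS_res = 203. SS_tot = 515/2. R^2 = 1 - 203/(515/2) = 109/515.

109/515


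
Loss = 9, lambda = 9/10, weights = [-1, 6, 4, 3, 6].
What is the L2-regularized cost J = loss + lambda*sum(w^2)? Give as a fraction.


L2 sq norm = sum(w^2) = 98. J = 9 + 9/10 * 98 = 486/5.

486/5


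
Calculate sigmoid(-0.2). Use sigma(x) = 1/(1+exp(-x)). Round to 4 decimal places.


sigma(-0.2) = 1/(1+e^(0.2)) = 1/(1+1.221403) = 1/2.221403 = 0.4502.

0.4502


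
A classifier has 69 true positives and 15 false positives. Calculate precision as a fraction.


Precision = TP / (TP + FP) = 69 / 84 = 23/28.

23/28


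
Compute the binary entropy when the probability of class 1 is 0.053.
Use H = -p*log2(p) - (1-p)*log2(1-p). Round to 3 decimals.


H = -0.053*log2(0.053) - 0.947*log2(0.947) = 0.299.

0.299


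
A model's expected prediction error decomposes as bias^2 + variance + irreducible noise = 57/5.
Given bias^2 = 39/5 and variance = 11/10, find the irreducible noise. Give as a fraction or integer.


Total error = bias^2 + variance + irreducible noise. So irreducible noise = 57/5 - 39/5 - 11/10 = 5/2.

5/2


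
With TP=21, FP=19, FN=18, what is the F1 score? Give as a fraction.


Precision = 21/40 = 21/40. Recall = 21/39 = 7/13. F1 = 2*P*R/(P+R) = 42/79.

42/79


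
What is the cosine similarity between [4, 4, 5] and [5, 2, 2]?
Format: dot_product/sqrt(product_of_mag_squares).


dot = 38. |a|^2 = 57, |b|^2 = 33. cos = 38/sqrt(1881).

38/sqrt(1881)


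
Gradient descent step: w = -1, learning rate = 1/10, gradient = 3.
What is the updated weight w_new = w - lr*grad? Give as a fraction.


w_new = -1 - 1/10 * 3 = -1 - 3/10 = -13/10.

-13/10


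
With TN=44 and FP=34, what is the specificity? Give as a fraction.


Specificity = TN / (TN + FP) = 44 / 78 = 22/39.

22/39


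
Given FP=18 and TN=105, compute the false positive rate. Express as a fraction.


FPR = FP / (FP + TN) = 18 / 123 = 6/41.

6/41


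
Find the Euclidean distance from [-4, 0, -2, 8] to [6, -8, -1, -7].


d = sqrt(sum of squared differences). (-4-6)^2=100, (0--8)^2=64, (-2--1)^2=1, (8--7)^2=225. Sum = 390.

sqrt(390)


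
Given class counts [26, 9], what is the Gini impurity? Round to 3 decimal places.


Total = 35. Proportions: 26/35, 9/35. sum(p_i^2) = 0.6180. Gini = 1 - 0.6180 = 0.3820, which rounds to 0.382.

0.382


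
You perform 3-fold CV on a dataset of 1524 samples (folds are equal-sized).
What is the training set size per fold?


Each validation fold has 1524/3 = 508 samples. Training set = 1524 - 508 = 1016.

1016


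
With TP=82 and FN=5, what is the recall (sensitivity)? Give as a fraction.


Recall = TP / (TP + FN) = 82 / 87 = 82/87.

82/87


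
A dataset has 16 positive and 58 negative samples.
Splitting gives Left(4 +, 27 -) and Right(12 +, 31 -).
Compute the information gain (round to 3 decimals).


H(parent) = 0.7532. H(left) = 0.5548, H(right) = 0.8542. Weighted = (31/74)*0.5548 + (43/74)*0.8542 = 0.7288. IG = 0.7532 - 0.7288 = 0.0244, which rounds to 0.024.

0.024


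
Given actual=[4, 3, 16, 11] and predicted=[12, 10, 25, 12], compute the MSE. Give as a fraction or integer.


MSE = (1/4) * ((4-12)^2=64 + (3-10)^2=49 + (16-25)^2=81 + (11-12)^2=1). Sum = 195. MSE = 195/4.

195/4


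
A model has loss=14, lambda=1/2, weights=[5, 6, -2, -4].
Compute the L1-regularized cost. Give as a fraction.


L1 norm = sum(|w|) = 17. J = 14 + 1/2 * 17 = 45/2.

45/2


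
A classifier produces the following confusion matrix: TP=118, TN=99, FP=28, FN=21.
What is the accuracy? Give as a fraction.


Accuracy = (TP + TN) / (TP + TN + FP + FN) = (118 + 99) / 266 = 31/38.

31/38


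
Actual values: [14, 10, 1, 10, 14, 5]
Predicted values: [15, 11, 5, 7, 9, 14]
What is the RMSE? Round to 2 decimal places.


MSE = 22.1667. RMSE = sqrt(22.1667) = 4.71.

4.71


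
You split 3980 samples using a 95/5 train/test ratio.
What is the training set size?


Test set = 3980 * 5% = 199. Training set = 3980 - 199 = 3781.

3781


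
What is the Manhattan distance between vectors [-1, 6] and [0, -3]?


d = sum of absolute differences: |-1-0|=1 + |6--3|=9 = 10.

10


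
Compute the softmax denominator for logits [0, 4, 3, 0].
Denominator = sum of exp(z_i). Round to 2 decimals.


Denom = e^0=1.0000 + e^4=54.5982 + e^3=20.0855 + e^0=1.0000. Sum = 76.6837, which rounds to 76.68.

76.68


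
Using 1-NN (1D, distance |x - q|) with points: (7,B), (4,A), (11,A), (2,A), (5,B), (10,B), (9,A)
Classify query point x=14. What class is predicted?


Distances: |7-14|=7, |4-14|=10, |11-14|=3, |2-14|=12, |5-14|=9, |10-14|=4, |9-14|=5. 1 nearest: (11,A). Counts: {'A': 1}. Majority class: A.

A


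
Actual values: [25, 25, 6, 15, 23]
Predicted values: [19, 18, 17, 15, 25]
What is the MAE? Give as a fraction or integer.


MAE = (1/5) * (|25-19|=6 + |25-18|=7 + |6-17|=11 + |15-15|=0 + |23-25|=2). Sum = 26. MAE = 26/5.

26/5


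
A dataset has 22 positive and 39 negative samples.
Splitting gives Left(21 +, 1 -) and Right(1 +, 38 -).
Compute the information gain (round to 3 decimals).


H(parent) = 0.9432. H(left) = 0.2668, H(right) = 0.1720. Weighted = (22/61)*0.2668 + (39/61)*0.1720 = 0.2062. IG = 0.9432 - 0.2062 = 0.7370, which rounds to 0.737.

0.737


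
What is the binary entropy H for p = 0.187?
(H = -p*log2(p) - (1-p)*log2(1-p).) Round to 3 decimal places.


H = -0.187*log2(0.187) - 0.813*log2(0.813) = 0.695.

0.695


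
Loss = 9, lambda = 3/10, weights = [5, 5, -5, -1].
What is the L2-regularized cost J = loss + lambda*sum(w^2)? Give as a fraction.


L2 sq norm = sum(w^2) = 76. J = 9 + 3/10 * 76 = 159/5.

159/5


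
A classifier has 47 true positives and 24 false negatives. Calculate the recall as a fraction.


Recall = TP / (TP + FN) = 47 / 71 = 47/71.

47/71


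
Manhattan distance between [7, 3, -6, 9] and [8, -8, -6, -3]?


d = sum of absolute differences: |7-8|=1 + |3--8|=11 + |-6--6|=0 + |9--3|=12 = 24.

24


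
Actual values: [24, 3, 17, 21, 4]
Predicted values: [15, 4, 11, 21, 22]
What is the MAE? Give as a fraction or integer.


MAE = (1/5) * (|24-15|=9 + |3-4|=1 + |17-11|=6 + |21-21|=0 + |4-22|=18). Sum = 34. MAE = 34/5.

34/5


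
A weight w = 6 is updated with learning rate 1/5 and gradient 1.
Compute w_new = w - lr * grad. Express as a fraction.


w_new = 6 - 1/5 * 1 = 6 - 1/5 = 29/5.

29/5


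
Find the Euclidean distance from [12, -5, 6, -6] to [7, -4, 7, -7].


d = sqrt(sum of squared differences). (12-7)^2=25, (-5--4)^2=1, (6-7)^2=1, (-6--7)^2=1. Sum = 28.

sqrt(28)


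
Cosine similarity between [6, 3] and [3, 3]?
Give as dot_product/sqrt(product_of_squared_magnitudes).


dot = 27. |a|^2 = 45, |b|^2 = 18. cos = 27/sqrt(810).

27/sqrt(810)


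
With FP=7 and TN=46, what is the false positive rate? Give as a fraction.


FPR = FP / (FP + TN) = 7 / 53 = 7/53.

7/53


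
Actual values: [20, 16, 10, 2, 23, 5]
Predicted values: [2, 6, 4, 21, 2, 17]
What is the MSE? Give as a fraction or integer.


MSE = (1/6) * ((20-2)^2=324 + (16-6)^2=100 + (10-4)^2=36 + (2-21)^2=361 + (23-2)^2=441 + (5-17)^2=144). Sum = 1406. MSE = 703/3.

703/3


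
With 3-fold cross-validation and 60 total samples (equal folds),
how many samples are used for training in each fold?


Each validation fold has 60/3 = 20 samples. Training set = 60 - 20 = 40.

40


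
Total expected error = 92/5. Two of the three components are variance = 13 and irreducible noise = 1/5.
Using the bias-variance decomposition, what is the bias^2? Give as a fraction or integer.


Total error = bias^2 + variance + irreducible noise. So bias^2 = 92/5 - 13 - 1/5 = 26/5.

26/5


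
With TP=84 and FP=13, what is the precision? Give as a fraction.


Precision = TP / (TP + FP) = 84 / 97 = 84/97.

84/97


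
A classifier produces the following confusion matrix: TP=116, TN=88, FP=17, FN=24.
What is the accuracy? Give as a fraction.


Accuracy = (TP + TN) / (TP + TN + FP + FN) = (116 + 88) / 245 = 204/245.

204/245


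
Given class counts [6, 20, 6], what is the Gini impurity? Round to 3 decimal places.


Total = 32. Proportions: 6/32, 20/32, 6/32. sum(p_i^2) = 0.4609. Gini = 1 - 0.4609 = 0.5391, which rounds to 0.539.

0.539


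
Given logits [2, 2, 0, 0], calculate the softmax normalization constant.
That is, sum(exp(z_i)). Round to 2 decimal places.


Denom = e^2=7.3891 + e^2=7.3891 + e^0=1.0000 + e^0=1.0000. Sum = 16.7782, which rounds to 16.78.

16.78


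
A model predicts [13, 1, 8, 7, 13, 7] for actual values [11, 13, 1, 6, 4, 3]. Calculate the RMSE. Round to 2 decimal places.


MSE = 49.1667. RMSE = sqrt(49.1667) = 7.01.

7.01


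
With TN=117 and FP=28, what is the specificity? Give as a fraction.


Specificity = TN / (TN + FP) = 117 / 145 = 117/145.

117/145


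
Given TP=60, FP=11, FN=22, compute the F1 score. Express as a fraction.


Precision = 60/71 = 60/71. Recall = 60/82 = 30/41. F1 = 2*P*R/(P+R) = 40/51.

40/51


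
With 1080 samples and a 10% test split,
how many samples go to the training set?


Test set = 1080 * 10% = 108. Training set = 1080 - 108 = 972.

972


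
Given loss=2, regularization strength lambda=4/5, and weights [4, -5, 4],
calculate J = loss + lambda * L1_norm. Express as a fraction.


L1 norm = sum(|w|) = 13. J = 2 + 4/5 * 13 = 62/5.

62/5


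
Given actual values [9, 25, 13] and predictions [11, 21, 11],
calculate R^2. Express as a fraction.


Mean(y) = 47/3. SS_res = 24. SS_tot = 416/3. R^2 = 1 - 24/(416/3) = 43/52.

43/52


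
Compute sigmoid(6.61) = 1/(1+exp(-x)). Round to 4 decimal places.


sigma(6.61) = 1/(1+e^(-6.61)) = 1/(1+0.001347) = 1/1.001347 = 0.9987.

0.9987


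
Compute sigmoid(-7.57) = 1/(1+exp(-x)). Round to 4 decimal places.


sigma(-7.57) = 1/(1+e^(7.57)) = 1/(1+1939.140282) = 1/1940.140282 = 0.0005.

0.0005


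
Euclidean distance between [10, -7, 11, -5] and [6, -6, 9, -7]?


d = sqrt(sum of squared differences). (10-6)^2=16, (-7--6)^2=1, (11-9)^2=4, (-5--7)^2=4. Sum = 25.

5


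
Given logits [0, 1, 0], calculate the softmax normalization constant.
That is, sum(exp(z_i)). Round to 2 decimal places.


Denom = e^0=1.0000 + e^1=2.7183 + e^0=1.0000. Sum = 4.7183, which rounds to 4.72.

4.72


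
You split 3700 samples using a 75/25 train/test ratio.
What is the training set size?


Test set = 3700 * 25% = 925. Training set = 3700 - 925 = 2775.

2775


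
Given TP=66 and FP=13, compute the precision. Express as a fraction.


Precision = TP / (TP + FP) = 66 / 79 = 66/79.

66/79


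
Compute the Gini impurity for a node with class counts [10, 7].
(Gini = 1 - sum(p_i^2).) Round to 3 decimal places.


Total = 17. Proportions: 10/17, 7/17. sum(p_i^2) = 0.5156. Gini = 1 - 0.5156 = 0.4844, which rounds to 0.484.

0.484


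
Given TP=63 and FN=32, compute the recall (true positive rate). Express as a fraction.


Recall = TP / (TP + FN) = 63 / 95 = 63/95.

63/95


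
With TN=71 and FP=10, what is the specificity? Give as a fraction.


Specificity = TN / (TN + FP) = 71 / 81 = 71/81.

71/81


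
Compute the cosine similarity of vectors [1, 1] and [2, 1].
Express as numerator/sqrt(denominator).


dot = 3. |a|^2 = 2, |b|^2 = 5. cos = 3/sqrt(10).

3/sqrt(10)


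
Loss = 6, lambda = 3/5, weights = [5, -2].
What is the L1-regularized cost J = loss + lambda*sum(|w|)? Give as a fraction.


L1 norm = sum(|w|) = 7. J = 6 + 3/5 * 7 = 51/5.

51/5


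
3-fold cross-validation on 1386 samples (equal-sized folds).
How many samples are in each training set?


Each validation fold has 1386/3 = 462 samples. Training set = 1386 - 462 = 924.

924


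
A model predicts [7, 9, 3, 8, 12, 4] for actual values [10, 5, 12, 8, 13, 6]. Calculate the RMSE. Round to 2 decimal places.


MSE = 18.5000. RMSE = sqrt(18.5000) = 4.30.

4.30


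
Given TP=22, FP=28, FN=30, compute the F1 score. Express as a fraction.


Precision = 22/50 = 11/25. Recall = 22/52 = 11/26. F1 = 2*P*R/(P+R) = 22/51.

22/51


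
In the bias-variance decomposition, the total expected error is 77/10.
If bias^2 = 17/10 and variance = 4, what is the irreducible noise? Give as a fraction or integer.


Total error = bias^2 + variance + irreducible noise. So irreducible noise = 77/10 - 17/10 - 4 = 2.

2


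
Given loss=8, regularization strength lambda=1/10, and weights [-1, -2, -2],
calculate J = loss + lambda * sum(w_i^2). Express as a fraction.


L2 sq norm = sum(w^2) = 9. J = 8 + 1/10 * 9 = 89/10.

89/10


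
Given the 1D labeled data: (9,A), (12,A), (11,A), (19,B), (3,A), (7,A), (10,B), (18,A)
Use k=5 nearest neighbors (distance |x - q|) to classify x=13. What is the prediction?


Distances: |9-13|=4, |12-13|=1, |11-13|=2, |19-13|=6, |3-13|=10, |7-13|=6, |10-13|=3, |18-13|=5. 5 nearest: (12,A), (11,A), (10,B), (9,A), (18,A). Counts: {'A': 4, 'B': 1}. Majority class: A.

A


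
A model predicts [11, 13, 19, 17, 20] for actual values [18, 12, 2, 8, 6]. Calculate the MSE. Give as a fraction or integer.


MSE = (1/5) * ((18-11)^2=49 + (12-13)^2=1 + (2-19)^2=289 + (8-17)^2=81 + (6-20)^2=196). Sum = 616. MSE = 616/5.

616/5


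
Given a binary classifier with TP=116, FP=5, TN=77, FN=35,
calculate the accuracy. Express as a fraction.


Accuracy = (TP + TN) / (TP + TN + FP + FN) = (116 + 77) / 233 = 193/233.

193/233


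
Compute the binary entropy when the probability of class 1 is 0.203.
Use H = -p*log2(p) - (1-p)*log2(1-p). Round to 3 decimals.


H = -0.203*log2(0.203) - 0.797*log2(0.797) = 0.728.

0.728


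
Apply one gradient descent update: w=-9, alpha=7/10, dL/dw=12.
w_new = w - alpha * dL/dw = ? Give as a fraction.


w_new = -9 - 7/10 * 12 = -9 - 42/5 = -87/5.

-87/5


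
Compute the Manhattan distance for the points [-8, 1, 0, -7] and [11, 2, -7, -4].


d = sum of absolute differences: |-8-11|=19 + |1-2|=1 + |0--7|=7 + |-7--4|=3 = 30.

30


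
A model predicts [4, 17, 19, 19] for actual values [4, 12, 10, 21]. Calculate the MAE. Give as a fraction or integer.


MAE = (1/4) * (|4-4|=0 + |12-17|=5 + |10-19|=9 + |21-19|=2). Sum = 16. MAE = 4.

4


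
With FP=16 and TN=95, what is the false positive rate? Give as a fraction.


FPR = FP / (FP + TN) = 16 / 111 = 16/111.

16/111


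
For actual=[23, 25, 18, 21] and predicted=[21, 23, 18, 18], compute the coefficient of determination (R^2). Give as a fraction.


Mean(y) = 87/4. SS_res = 17. SS_tot = 107/4. R^2 = 1 - 17/(107/4) = 39/107.

39/107


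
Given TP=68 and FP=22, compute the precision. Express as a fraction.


Precision = TP / (TP + FP) = 68 / 90 = 34/45.

34/45


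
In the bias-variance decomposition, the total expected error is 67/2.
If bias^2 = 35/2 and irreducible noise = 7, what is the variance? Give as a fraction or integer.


Total error = bias^2 + variance + irreducible noise. So variance = 67/2 - 35/2 - 7 = 9.

9


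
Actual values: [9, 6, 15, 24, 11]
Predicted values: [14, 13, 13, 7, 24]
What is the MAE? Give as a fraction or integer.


MAE = (1/5) * (|9-14|=5 + |6-13|=7 + |15-13|=2 + |24-7|=17 + |11-24|=13). Sum = 44. MAE = 44/5.

44/5


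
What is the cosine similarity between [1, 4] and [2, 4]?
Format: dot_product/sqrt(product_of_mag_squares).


dot = 18. |a|^2 = 17, |b|^2 = 20. cos = 18/sqrt(340).

18/sqrt(340)


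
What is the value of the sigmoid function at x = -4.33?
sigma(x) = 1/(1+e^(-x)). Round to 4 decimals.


sigma(-4.33) = 1/(1+e^(4.33)) = 1/(1+75.944287) = 1/76.944287 = 0.0130.

0.0130


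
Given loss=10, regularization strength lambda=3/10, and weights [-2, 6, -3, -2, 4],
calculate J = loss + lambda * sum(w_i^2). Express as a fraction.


L2 sq norm = sum(w^2) = 69. J = 10 + 3/10 * 69 = 307/10.

307/10


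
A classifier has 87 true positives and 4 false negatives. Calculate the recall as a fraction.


Recall = TP / (TP + FN) = 87 / 91 = 87/91.

87/91


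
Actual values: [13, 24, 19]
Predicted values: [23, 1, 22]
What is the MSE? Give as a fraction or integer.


MSE = (1/3) * ((13-23)^2=100 + (24-1)^2=529 + (19-22)^2=9). Sum = 638. MSE = 638/3.

638/3


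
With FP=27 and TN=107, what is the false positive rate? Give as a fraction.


FPR = FP / (FP + TN) = 27 / 134 = 27/134.

27/134


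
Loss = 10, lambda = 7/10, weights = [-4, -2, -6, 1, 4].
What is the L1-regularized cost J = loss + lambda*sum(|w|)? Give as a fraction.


L1 norm = sum(|w|) = 17. J = 10 + 7/10 * 17 = 219/10.

219/10


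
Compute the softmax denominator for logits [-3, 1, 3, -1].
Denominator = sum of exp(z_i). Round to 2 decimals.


Denom = e^-3=0.0498 + e^1=2.7183 + e^3=20.0855 + e^-1=0.3679. Sum = 23.2215, which rounds to 23.22.

23.22


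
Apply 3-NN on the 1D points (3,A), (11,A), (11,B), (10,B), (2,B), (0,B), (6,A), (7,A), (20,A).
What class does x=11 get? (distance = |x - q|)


Distances: |3-11|=8, |11-11|=0, |11-11|=0, |10-11|=1, |2-11|=9, |0-11|=11, |6-11|=5, |7-11|=4, |20-11|=9. 3 nearest: (11,A), (11,B), (10,B). Counts: {'A': 1, 'B': 2}. Majority class: B.

B


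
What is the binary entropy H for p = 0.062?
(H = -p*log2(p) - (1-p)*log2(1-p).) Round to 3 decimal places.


H = -0.062*log2(0.062) - 0.938*log2(0.938) = 0.335.

0.335


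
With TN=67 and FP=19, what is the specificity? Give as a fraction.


Specificity = TN / (TN + FP) = 67 / 86 = 67/86.

67/86


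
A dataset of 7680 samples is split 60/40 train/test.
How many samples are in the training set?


Test set = 7680 * 40% = 3072. Training set = 7680 - 3072 = 4608.

4608


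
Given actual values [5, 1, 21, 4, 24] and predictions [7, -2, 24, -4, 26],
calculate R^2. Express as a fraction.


Mean(y) = 11. SS_res = 90. SS_tot = 454. R^2 = 1 - 90/(454) = 182/227.

182/227


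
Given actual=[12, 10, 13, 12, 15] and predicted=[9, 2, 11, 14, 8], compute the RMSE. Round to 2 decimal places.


MSE = 26.0000. RMSE = sqrt(26.0000) = 5.10.

5.10


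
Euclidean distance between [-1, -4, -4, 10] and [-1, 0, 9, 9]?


d = sqrt(sum of squared differences). (-1--1)^2=0, (-4-0)^2=16, (-4-9)^2=169, (10-9)^2=1. Sum = 186.

sqrt(186)


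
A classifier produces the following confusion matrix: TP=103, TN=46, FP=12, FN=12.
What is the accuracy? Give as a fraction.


Accuracy = (TP + TN) / (TP + TN + FP + FN) = (103 + 46) / 173 = 149/173.

149/173


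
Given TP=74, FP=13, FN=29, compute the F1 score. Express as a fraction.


Precision = 74/87 = 74/87. Recall = 74/103 = 74/103. F1 = 2*P*R/(P+R) = 74/95.

74/95


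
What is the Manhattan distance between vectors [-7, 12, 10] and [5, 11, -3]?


d = sum of absolute differences: |-7-5|=12 + |12-11|=1 + |10--3|=13 = 26.

26


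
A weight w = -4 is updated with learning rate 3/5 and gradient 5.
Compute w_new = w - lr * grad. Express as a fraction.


w_new = -4 - 3/5 * 5 = -4 - 3 = -7.

-7


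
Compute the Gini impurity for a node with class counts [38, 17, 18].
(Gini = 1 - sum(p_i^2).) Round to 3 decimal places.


Total = 73. Proportions: 38/73, 17/73, 18/73. sum(p_i^2) = 0.3860. Gini = 1 - 0.3860 = 0.6140, which rounds to 0.614.

0.614


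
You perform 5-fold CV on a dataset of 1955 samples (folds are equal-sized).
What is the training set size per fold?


Each validation fold has 1955/5 = 391 samples. Training set = 1955 - 391 = 1564.

1564


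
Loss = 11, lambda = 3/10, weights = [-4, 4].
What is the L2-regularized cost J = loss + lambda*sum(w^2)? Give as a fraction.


L2 sq norm = sum(w^2) = 32. J = 11 + 3/10 * 32 = 103/5.

103/5


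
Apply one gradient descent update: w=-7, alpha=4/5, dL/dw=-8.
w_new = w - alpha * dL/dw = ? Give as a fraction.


w_new = -7 - 4/5 * -8 = -7 - -32/5 = -3/5.

-3/5


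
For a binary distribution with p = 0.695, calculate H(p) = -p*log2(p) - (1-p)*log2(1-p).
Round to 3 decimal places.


H = -0.695*log2(0.695) - 0.305*log2(0.305) = 0.887.

0.887


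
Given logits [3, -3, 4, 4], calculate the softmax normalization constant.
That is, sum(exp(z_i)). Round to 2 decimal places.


Denom = e^3=20.0855 + e^-3=0.0498 + e^4=54.5982 + e^4=54.5982. Sum = 129.3317, which rounds to 129.33.

129.33


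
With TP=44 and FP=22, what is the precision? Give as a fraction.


Precision = TP / (TP + FP) = 44 / 66 = 2/3.

2/3


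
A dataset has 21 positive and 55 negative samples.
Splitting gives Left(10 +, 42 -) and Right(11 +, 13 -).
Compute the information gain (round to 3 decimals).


H(parent) = 0.8504. H(left) = 0.7063, H(right) = 0.9950. Weighted = (52/76)*0.7063 + (24/76)*0.9950 = 0.7975. IG = 0.8504 - 0.7975 = 0.0529, which rounds to 0.053.

0.053


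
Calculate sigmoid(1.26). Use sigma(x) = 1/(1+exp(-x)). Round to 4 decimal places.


sigma(1.26) = 1/(1+e^(-1.26)) = 1/(1+0.283654) = 1/1.283654 = 0.7790.

0.7790


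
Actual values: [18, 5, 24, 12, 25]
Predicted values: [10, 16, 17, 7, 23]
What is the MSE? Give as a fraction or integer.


MSE = (1/5) * ((18-10)^2=64 + (5-16)^2=121 + (24-17)^2=49 + (12-7)^2=25 + (25-23)^2=4). Sum = 263. MSE = 263/5.

263/5


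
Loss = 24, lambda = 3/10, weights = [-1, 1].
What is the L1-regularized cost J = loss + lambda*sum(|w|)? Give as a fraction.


L1 norm = sum(|w|) = 2. J = 24 + 3/10 * 2 = 123/5.

123/5


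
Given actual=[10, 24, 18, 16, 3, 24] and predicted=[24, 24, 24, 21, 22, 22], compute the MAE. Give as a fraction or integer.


MAE = (1/6) * (|10-24|=14 + |24-24|=0 + |18-24|=6 + |16-21|=5 + |3-22|=19 + |24-22|=2). Sum = 46. MAE = 23/3.

23/3


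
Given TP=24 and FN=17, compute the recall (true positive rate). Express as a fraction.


Recall = TP / (TP + FN) = 24 / 41 = 24/41.

24/41


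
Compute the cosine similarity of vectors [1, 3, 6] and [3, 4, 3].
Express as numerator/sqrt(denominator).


dot = 33. |a|^2 = 46, |b|^2 = 34. cos = 33/sqrt(1564).

33/sqrt(1564)


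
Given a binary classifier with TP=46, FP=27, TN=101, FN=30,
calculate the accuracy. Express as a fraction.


Accuracy = (TP + TN) / (TP + TN + FP + FN) = (46 + 101) / 204 = 49/68.

49/68


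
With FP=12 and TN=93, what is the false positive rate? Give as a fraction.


FPR = FP / (FP + TN) = 12 / 105 = 4/35.

4/35


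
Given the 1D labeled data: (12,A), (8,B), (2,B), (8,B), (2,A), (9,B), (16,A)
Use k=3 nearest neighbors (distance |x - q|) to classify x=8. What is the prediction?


Distances: |12-8|=4, |8-8|=0, |2-8|=6, |8-8|=0, |2-8|=6, |9-8|=1, |16-8|=8. 3 nearest: (8,B), (8,B), (9,B). Counts: {'B': 3}. Majority class: B.

B


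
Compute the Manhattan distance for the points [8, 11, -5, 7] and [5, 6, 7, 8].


d = sum of absolute differences: |8-5|=3 + |11-6|=5 + |-5-7|=12 + |7-8|=1 = 21.

21


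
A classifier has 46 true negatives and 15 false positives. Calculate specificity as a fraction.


Specificity = TN / (TN + FP) = 46 / 61 = 46/61.

46/61


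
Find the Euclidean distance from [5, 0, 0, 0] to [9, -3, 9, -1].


d = sqrt(sum of squared differences). (5-9)^2=16, (0--3)^2=9, (0-9)^2=81, (0--1)^2=1. Sum = 107.

sqrt(107)


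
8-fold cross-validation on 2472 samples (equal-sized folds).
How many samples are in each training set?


Each validation fold has 2472/8 = 309 samples. Training set = 2472 - 309 = 2163.

2163


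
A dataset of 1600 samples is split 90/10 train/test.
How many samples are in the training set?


Test set = 1600 * 10% = 160. Training set = 1600 - 160 = 1440.

1440


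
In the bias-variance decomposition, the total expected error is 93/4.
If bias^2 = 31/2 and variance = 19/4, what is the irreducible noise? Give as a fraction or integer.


Total error = bias^2 + variance + irreducible noise. So irreducible noise = 93/4 - 31/2 - 19/4 = 3.

3


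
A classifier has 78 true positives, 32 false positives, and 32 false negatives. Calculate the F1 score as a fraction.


Precision = 78/110 = 39/55. Recall = 78/110 = 39/55. F1 = 2*P*R/(P+R) = 39/55.

39/55


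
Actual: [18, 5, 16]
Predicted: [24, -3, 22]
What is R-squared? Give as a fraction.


Mean(y) = 13. SS_res = 136. SS_tot = 98. R^2 = 1 - 136/(98) = -19/49.

-19/49


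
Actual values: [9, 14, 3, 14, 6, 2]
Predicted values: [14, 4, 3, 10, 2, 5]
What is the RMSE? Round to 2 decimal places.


MSE = 27.6667. RMSE = sqrt(27.6667) = 5.26.

5.26


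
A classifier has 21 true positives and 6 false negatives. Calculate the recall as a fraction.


Recall = TP / (TP + FN) = 21 / 27 = 7/9.

7/9


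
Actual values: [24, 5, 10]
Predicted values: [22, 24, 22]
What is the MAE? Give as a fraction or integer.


MAE = (1/3) * (|24-22|=2 + |5-24|=19 + |10-22|=12). Sum = 33. MAE = 11.

11


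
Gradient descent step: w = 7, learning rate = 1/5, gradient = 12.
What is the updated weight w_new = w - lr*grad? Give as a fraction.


w_new = 7 - 1/5 * 12 = 7 - 12/5 = 23/5.

23/5


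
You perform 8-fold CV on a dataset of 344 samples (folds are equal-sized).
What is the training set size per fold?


Each validation fold has 344/8 = 43 samples. Training set = 344 - 43 = 301.

301


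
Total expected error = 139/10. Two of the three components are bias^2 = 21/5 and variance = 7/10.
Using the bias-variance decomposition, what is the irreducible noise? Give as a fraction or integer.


Total error = bias^2 + variance + irreducible noise. So irreducible noise = 139/10 - 21/5 - 7/10 = 9.

9


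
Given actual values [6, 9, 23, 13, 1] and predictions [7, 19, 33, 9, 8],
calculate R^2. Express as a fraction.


Mean(y) = 52/5. SS_res = 266. SS_tot = 1376/5. R^2 = 1 - 266/(1376/5) = 23/688.

23/688


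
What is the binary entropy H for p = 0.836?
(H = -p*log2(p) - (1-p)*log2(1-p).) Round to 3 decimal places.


H = -0.836*log2(0.836) - 0.164*log2(0.164) = 0.644.

0.644


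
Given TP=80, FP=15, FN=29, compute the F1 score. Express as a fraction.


Precision = 80/95 = 16/19. Recall = 80/109 = 80/109. F1 = 2*P*R/(P+R) = 40/51.

40/51


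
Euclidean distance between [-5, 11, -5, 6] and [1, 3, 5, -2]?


d = sqrt(sum of squared differences). (-5-1)^2=36, (11-3)^2=64, (-5-5)^2=100, (6--2)^2=64. Sum = 264.

sqrt(264)


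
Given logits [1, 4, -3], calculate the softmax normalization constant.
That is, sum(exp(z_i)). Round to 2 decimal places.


Denom = e^1=2.7183 + e^4=54.5982 + e^-3=0.0498. Sum = 57.3663, which rounds to 57.37.

57.37


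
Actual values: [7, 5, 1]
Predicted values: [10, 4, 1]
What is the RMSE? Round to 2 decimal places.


MSE = 3.3333. RMSE = sqrt(3.3333) = 1.83.

1.83


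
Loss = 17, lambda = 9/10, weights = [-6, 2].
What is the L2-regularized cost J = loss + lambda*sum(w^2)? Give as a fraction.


L2 sq norm = sum(w^2) = 40. J = 17 + 9/10 * 40 = 53.

53


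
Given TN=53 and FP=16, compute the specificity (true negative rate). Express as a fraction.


Specificity = TN / (TN + FP) = 53 / 69 = 53/69.

53/69


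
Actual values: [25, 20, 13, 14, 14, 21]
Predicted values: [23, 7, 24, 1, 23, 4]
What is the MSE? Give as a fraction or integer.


MSE = (1/6) * ((25-23)^2=4 + (20-7)^2=169 + (13-24)^2=121 + (14-1)^2=169 + (14-23)^2=81 + (21-4)^2=289). Sum = 833. MSE = 833/6.

833/6


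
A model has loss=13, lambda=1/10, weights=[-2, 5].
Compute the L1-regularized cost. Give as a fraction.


L1 norm = sum(|w|) = 7. J = 13 + 1/10 * 7 = 137/10.

137/10


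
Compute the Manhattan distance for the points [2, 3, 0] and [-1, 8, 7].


d = sum of absolute differences: |2--1|=3 + |3-8|=5 + |0-7|=7 = 15.

15


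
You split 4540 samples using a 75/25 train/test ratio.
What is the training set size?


Test set = 4540 * 25% = 1135. Training set = 4540 - 1135 = 3405.

3405


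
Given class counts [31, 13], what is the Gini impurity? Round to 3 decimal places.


Total = 44. Proportions: 31/44, 13/44. sum(p_i^2) = 0.5837. Gini = 1 - 0.5837 = 0.4163, which rounds to 0.416.

0.416


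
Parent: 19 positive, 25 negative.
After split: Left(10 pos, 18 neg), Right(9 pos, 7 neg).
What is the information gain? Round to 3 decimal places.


H(parent) = 0.9865. H(left) = 0.9403, H(right) = 0.9887. Weighted = (28/44)*0.9403 + (16/44)*0.9887 = 0.9579. IG = 0.9865 - 0.9579 = 0.0286, which rounds to 0.029.

0.029


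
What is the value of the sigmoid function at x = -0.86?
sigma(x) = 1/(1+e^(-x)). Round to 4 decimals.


sigma(-0.86) = 1/(1+e^(0.86)) = 1/(1+2.363161) = 1/3.363161 = 0.2973.

0.2973


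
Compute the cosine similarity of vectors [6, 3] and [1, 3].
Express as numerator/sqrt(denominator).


dot = 15. |a|^2 = 45, |b|^2 = 10. cos = 15/sqrt(450).

15/sqrt(450)


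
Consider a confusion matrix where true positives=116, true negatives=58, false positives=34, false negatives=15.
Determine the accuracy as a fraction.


Accuracy = (TP + TN) / (TP + TN + FP + FN) = (116 + 58) / 223 = 174/223.

174/223


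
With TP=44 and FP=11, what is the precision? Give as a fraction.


Precision = TP / (TP + FP) = 44 / 55 = 4/5.

4/5


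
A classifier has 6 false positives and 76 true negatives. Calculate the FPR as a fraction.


FPR = FP / (FP + TN) = 6 / 82 = 3/41.

3/41


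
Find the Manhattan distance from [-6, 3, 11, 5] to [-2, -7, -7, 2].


d = sum of absolute differences: |-6--2|=4 + |3--7|=10 + |11--7|=18 + |5-2|=3 = 35.

35


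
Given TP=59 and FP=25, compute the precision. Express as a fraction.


Precision = TP / (TP + FP) = 59 / 84 = 59/84.

59/84


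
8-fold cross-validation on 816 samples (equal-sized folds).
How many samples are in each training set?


Each validation fold has 816/8 = 102 samples. Training set = 816 - 102 = 714.

714


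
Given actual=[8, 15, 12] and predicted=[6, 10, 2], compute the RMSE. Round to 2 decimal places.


MSE = 43.0000. RMSE = sqrt(43.0000) = 6.56.

6.56


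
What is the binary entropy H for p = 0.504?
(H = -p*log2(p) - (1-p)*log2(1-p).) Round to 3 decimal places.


H = -0.504*log2(0.504) - 0.496*log2(0.496) = 1.000.

1.000


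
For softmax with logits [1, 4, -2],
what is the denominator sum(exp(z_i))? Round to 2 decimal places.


Denom = e^1=2.7183 + e^4=54.5982 + e^-2=0.1353. Sum = 57.4518, which rounds to 57.45.

57.45


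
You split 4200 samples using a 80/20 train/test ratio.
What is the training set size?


Test set = 4200 * 20% = 840. Training set = 4200 - 840 = 3360.

3360


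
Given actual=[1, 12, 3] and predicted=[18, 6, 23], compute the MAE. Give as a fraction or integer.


MAE = (1/3) * (|1-18|=17 + |12-6|=6 + |3-23|=20). Sum = 43. MAE = 43/3.

43/3


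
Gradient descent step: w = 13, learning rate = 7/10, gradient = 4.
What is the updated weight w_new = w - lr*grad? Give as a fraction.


w_new = 13 - 7/10 * 4 = 13 - 14/5 = 51/5.

51/5
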